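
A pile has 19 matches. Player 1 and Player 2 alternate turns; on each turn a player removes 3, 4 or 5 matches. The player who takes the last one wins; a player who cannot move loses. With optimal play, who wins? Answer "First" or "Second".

i:   0  1  2  3  4  5  6  7  8  9 10 11 12 13 14 15 16 17 18 19
     L  L  L  W  W  W  W  W  L  L  L  W  W  W  W  W  L  L  L  W
Position 19 is W, so the first player wins.

First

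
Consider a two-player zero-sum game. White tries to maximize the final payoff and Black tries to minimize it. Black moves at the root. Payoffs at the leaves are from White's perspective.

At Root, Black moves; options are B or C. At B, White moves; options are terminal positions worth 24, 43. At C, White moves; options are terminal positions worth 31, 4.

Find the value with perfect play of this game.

31

B (White): max(24, 43) = 43
C (White): max(31, 4) = 31
Root (Black): min(43, 31) = 31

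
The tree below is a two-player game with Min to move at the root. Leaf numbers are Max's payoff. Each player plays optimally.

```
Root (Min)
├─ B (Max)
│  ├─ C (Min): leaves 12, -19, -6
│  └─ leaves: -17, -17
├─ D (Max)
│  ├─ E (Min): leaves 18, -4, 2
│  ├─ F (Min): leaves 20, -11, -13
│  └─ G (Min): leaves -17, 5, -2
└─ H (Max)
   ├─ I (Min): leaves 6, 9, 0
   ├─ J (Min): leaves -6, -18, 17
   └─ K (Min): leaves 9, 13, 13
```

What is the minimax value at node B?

C: min(12, -19, -6) = -19
B: max(-19, -17, -17) = -17

-17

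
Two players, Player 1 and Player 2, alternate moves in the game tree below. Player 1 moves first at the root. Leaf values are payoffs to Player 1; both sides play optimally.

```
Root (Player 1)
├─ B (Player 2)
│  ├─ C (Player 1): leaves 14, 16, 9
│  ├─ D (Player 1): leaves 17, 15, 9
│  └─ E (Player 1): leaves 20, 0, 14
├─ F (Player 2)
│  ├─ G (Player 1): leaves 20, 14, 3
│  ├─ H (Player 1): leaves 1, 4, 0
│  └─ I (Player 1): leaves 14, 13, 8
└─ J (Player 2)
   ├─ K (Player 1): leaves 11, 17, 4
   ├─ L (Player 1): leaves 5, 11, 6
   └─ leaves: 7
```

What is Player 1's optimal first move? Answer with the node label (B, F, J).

C (Player 1): max(14, 16, 9) = 16
D (Player 1): max(17, 15, 9) = 17
E (Player 1): max(20, 0, 14) = 20
B (Player 2): min(16, 17, 20) = 16
G (Player 1): max(20, 14, 3) = 20
H (Player 1): max(1, 4, 0) = 4
I (Player 1): max(14, 13, 8) = 14
F (Player 2): min(20, 4, 14) = 4
K (Player 1): max(11, 17, 4) = 17
L (Player 1): max(5, 11, 6) = 11
J (Player 2): min(17, 11, 7) = 7
Root (Player 1): max(16, 4, 7) = 16
Player 1 picks the child with the highest value: B (value 16).

B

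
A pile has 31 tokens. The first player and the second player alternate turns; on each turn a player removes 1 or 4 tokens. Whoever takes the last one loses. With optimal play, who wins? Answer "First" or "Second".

Second

W/L table (W = player to move can force a win):
i:   0  1  2  3  4  5  6  7  8  9 10 11 12 13 14 15 16 17 18 19 20 21 22 23 24 25 26 27 28 29 30 31
     W  L  W  L  W  W  L  W  L  W  W  L  W  L  W  W  L  W  L  W  W  L  W  L  W  W  L  W  L  W  W  L
Position 31 is L, so the second player wins.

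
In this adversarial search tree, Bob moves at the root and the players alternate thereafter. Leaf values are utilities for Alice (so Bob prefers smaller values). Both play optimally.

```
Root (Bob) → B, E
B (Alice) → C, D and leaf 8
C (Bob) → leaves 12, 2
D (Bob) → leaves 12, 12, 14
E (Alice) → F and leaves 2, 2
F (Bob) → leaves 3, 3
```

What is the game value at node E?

3

F: min(3, 3) = 3
E: max(3, 2, 2) = 3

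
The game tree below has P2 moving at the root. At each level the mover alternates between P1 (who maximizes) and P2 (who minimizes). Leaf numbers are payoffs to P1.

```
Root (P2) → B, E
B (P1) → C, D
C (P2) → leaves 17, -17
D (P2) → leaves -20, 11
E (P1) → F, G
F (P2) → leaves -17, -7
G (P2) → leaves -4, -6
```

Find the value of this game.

-17

C (P2): min(17, -17) = -17
D (P2): min(-20, 11) = -20
B (P1): max(-17, -20) = -17
F (P2): min(-17, -7) = -17
G (P2): min(-4, -6) = -6
E (P1): max(-17, -6) = -6
Root (P2): min(-17, -6) = -17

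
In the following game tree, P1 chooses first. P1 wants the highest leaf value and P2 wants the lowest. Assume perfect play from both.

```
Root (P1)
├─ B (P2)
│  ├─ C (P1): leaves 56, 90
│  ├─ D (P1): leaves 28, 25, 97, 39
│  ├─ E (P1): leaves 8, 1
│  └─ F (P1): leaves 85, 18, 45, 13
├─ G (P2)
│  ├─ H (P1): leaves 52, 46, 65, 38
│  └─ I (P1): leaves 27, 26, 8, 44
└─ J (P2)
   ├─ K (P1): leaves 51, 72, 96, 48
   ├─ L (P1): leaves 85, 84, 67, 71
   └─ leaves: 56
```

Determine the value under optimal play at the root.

56

C (P1): max(56, 90) = 90
D (P1): max(28, 25, 97, 39) = 97
E (P1): max(8, 1) = 8
F (P1): max(85, 18, 45, 13) = 85
B (P2): min(90, 97, 8, 85) = 8
H (P1): max(52, 46, 65, 38) = 65
I (P1): max(27, 26, 8, 44) = 44
G (P2): min(65, 44) = 44
K (P1): max(51, 72, 96, 48) = 96
L (P1): max(85, 84, 67, 71) = 85
J (P2): min(96, 85, 56) = 56
Root (P1): max(8, 44, 56) = 56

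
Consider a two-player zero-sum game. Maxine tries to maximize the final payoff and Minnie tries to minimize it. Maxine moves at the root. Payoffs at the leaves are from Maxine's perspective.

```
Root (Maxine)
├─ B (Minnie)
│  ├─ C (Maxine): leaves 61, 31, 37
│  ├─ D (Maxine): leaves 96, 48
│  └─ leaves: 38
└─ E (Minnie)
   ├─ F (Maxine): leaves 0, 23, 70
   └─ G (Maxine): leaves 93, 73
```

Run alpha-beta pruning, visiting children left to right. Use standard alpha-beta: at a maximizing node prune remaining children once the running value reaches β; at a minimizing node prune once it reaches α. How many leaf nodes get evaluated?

C [α=-∞,β=+∞]: v=61
D [α=-∞,β=61]: v=96 after child 1 ≥ β → β-cutoff, skip 1
B [α=-∞,β=+∞]: v=38
F [α=38,β=+∞]: v=70
G [α=38,β=70]: v=93 after child 1 ≥ β → β-cutoff, skip 1
E [α=38,β=+∞]: v=70
Root [α=-∞,β=+∞]: v=70
Leaves evaluated: 9 of 11.

9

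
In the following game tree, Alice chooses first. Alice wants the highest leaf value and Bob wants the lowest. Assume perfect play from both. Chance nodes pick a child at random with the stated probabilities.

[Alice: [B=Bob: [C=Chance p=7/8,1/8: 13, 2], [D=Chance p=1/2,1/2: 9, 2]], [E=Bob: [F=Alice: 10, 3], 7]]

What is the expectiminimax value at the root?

C (Chance): 7/8·13 + 1/8·2 = 11.62
D (Chance): 1/2·9 + 1/2·2 = 5.5
B (Bob): min(11.62, 5.5) = 5.5
F (Alice): max(10, 3) = 10
E (Bob): min(10, 7) = 7
Root (Alice): max(5.5, 7) = 7

7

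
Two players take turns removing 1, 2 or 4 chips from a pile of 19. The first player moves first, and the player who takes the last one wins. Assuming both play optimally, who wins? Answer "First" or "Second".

First

Compute winning (W) and losing (L) positions by backward induction:
i:   0  1  2  3  4  5  6  7  8  9 10 11 12 13 14 15 16 17 18 19
     L  W  W  L  W  W  L  W  W  L  W  W  L  W  W  L  W  W  L  W
Position 19 is W, so the first player wins.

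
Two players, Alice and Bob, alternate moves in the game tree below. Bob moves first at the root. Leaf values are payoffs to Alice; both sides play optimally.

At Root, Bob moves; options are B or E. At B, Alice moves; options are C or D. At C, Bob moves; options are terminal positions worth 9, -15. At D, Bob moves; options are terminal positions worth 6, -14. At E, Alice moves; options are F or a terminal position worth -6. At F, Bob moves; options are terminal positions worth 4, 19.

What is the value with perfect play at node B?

C: min(9, -15) = -15
D: min(6, -14) = -14
B: max(-15, -14) = -14

-14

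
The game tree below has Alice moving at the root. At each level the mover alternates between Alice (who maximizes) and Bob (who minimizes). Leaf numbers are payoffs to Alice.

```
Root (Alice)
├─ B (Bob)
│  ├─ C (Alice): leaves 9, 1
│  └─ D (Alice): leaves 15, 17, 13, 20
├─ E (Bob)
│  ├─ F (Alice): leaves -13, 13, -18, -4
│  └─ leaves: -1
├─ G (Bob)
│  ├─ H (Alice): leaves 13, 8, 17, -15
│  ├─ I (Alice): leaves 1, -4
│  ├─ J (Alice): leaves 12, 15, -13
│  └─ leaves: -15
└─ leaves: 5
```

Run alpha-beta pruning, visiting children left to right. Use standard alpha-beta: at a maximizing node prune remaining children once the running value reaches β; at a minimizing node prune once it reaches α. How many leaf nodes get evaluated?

15

C [α=-∞,β=+∞]: v=9
D [α=-∞,β=9]: v=15 after child 1 ≥ β → β-cutoff, skip 3
B [α=-∞,β=+∞]: v=9
F [α=9,β=+∞]: v=13
E [α=9,β=+∞]: v=-1
H [α=9,β=+∞]: v=17
I [α=9,β=17]: v=1
G [α=9,β=+∞]: v=1 after child 2 ≤ α → α-cutoff, skip 2
Root [α=-∞,β=+∞]: v=9
Leaves evaluated: 15 of 22.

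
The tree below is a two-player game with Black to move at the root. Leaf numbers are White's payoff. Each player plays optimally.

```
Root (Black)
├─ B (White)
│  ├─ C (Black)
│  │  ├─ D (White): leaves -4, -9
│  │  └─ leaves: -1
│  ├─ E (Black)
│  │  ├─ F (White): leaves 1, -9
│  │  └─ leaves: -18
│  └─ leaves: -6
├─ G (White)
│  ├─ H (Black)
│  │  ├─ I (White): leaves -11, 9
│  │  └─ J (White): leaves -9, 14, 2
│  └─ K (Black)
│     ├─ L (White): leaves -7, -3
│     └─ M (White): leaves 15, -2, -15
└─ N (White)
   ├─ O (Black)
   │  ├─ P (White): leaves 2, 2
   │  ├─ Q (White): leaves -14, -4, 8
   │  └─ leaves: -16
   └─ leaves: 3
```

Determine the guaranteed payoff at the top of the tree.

-4

D (White): max(-4, -9) = -4
C (Black): min(-4, -1) = -4
F (White): max(1, -9) = 1
E (Black): min(1, -18) = -18
B (White): max(-4, -18, -6) = -4
I (White): max(-11, 9) = 9
J (White): max(-9, 14, 2) = 14
H (Black): min(9, 14) = 9
L (White): max(-7, -3) = -3
M (White): max(15, -2, -15) = 15
K (Black): min(-3, 15) = -3
G (White): max(9, -3) = 9
P (White): max(2, 2) = 2
Q (White): max(-14, -4, 8) = 8
O (Black): min(2, 8, -16) = -16
N (White): max(-16, 3) = 3
Root (Black): min(-4, 9, 3) = -4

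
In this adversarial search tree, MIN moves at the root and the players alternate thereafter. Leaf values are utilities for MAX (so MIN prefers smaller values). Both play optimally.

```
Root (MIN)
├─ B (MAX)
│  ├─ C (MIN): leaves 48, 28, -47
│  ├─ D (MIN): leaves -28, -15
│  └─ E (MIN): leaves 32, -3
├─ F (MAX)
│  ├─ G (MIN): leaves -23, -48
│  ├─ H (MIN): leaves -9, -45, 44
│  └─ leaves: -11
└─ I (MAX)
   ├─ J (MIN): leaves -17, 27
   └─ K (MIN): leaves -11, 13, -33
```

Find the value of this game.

-17

C (MIN): min(48, 28, -47) = -47
D (MIN): min(-28, -15) = -28
E (MIN): min(32, -3) = -3
B (MAX): max(-47, -28, -3) = -3
G (MIN): min(-23, -48) = -48
H (MIN): min(-9, -45, 44) = -45
F (MAX): max(-48, -45, -11) = -11
J (MIN): min(-17, 27) = -17
K (MIN): min(-11, 13, -33) = -33
I (MAX): max(-17, -33) = -17
Root (MIN): min(-3, -11, -17) = -17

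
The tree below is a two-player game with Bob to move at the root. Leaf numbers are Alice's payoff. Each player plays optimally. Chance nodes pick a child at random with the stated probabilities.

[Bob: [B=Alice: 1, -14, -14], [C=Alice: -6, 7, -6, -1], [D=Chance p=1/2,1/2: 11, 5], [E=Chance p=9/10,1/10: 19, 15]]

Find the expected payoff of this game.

B (Alice): max(1, -14, -14) = 1
C (Alice): max(-6, 7, -6, -1) = 7
D (Chance): 1/2·11 + 1/2·5 = 8
E (Chance): 9/10·19 + 1/10·15 = 18.6
Root (Bob): min(1, 7, 8, 18.6) = 1

1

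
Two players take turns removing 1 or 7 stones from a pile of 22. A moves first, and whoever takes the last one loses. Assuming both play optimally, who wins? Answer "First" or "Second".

Positions where the player to move wins (W) vs loses (L):
i:   0  1  2  3  4  5  6  7  8  9 10 11 12 13 14 15 16 17 18 19 20 21 22
     W  L  W  L  W  L  W  L  W  L  W  L  W  L  W  L  W  L  W  L  W  L  W
Position 22 is W, so the first player wins.

First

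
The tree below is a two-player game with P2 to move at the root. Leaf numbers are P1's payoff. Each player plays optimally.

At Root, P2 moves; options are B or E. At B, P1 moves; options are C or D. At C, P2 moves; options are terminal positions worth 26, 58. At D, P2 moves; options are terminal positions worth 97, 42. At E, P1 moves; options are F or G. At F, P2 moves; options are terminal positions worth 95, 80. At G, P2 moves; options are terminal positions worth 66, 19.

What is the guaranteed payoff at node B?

42

C: min(26, 58) = 26
D: min(97, 42) = 42
B: max(26, 42) = 42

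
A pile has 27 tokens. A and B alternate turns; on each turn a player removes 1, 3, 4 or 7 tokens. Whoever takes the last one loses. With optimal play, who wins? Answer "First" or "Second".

Positions where the player to move wins (W) vs loses (L):
i:   0  1  2  3  4  5  6  7  8  9 10 11 12 13 14 15 16 17 18 19 20 21 22 23 24 25 26 27
     W  L  W  L  W  W  W  W  W  L  W  L  W  W  W  W  W  L  W  L  W  W  W  W  W  L  W  L
Position 27 is L, so the second player wins.

Second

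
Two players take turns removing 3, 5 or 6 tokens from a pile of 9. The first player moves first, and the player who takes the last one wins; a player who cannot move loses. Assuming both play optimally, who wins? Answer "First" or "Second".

Mark each pile size as W (mover wins) or L (mover loses):
i:   0  1  2  3  4  5  6  7  8  9
     L  L  L  W  W  W  W  W  W  L
Position 9 is L, so the second player wins.

Second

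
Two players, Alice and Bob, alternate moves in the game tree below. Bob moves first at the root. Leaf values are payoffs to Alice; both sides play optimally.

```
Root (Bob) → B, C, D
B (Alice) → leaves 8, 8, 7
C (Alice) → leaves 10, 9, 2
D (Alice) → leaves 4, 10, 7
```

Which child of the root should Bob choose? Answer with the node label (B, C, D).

B (Alice): max(8, 8, 7) = 8
C (Alice): max(10, 9, 2) = 10
D (Alice): max(4, 10, 7) = 10
Root (Bob): min(8, 10, 10) = 8
Bob picks the child with the lowest value: B (value 8).

B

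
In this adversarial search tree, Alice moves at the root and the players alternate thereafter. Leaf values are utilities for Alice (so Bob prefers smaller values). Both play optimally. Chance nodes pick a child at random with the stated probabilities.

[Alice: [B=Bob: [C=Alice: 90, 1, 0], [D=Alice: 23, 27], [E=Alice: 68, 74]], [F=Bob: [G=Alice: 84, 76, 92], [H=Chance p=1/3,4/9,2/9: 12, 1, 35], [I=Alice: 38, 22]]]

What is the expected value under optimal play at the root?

27

C (Alice): max(90, 1, 0) = 90
D (Alice): max(23, 27) = 27
E (Alice): max(68, 74) = 74
B (Bob): min(90, 27, 74) = 27
G (Alice): max(84, 76, 92) = 92
H (Chance): 1/3·12 + 4/9·1 + 2/9·35 = 12.22
I (Alice): max(38, 22) = 38
F (Bob): min(92, 12.22, 38) = 12.22
Root (Alice): max(27, 12.22) = 27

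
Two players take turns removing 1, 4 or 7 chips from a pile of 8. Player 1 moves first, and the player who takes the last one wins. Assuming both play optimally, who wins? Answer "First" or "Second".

Positions where the player to move wins (W) vs loses (L):
i:   0  1  2  3  4  5  6  7  8
     L  W  L  W  W  L  W  W  L
Position 8 is L, so the second player wins.

Second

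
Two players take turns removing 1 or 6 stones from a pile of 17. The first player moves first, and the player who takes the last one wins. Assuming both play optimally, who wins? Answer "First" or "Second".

Compute winning (W) and losing (L) positions by backward induction:
i:   0  1  2  3  4  5  6  7  8  9 10 11 12 13 14 15 16 17
     L  W  L  W  L  W  W  L  W  L  W  L  W  W  L  W  L  W
Position 17 is W, so the first player wins.

First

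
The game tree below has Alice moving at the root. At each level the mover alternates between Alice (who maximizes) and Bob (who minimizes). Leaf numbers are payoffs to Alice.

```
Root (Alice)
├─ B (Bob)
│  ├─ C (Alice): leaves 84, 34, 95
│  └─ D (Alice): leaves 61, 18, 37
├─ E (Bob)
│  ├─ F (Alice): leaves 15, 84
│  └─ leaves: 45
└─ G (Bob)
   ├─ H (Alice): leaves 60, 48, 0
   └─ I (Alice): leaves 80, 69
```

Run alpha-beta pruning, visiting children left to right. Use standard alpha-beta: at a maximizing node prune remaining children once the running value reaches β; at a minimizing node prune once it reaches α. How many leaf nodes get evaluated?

12

C [α=-∞,β=+∞]: v=95
D [α=-∞,β=95]: v=61
B [α=-∞,β=+∞]: v=61
F [α=61,β=+∞]: v=84
E [α=61,β=+∞]: v=45
H [α=61,β=+∞]: v=60
G [α=61,β=+∞]: v=60 after child 1 ≤ α → α-cutoff, skip 1
Root [α=-∞,β=+∞]: v=61
Leaves evaluated: 12 of 14.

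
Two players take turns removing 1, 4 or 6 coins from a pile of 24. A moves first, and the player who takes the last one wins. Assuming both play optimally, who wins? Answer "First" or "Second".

First

Mark each pile size as W (mover wins) or L (mover loses):
i:   0  1  2  3  4  5  6  7  8  9 10 11 12 13 14 15 16 17 18 19 20 21 22 23 24
     L  W  L  W  W  L  W  L  W  W  L  W  L  W  W  L  W  L  W  W  L  W  L  W  W
Position 24 is W, so the first player wins.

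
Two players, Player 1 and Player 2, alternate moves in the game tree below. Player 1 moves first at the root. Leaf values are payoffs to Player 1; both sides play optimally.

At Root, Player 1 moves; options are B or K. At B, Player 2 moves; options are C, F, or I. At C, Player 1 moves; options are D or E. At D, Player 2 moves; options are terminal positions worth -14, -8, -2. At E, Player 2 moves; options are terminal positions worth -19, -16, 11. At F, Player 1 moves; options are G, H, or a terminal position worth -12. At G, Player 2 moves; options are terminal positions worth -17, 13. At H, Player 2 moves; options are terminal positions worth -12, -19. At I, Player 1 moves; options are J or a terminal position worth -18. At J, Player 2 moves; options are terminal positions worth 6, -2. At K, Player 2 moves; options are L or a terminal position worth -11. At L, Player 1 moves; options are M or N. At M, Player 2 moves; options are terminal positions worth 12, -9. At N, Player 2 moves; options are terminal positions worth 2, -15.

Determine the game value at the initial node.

-11

D (Player 2): min(-14, -8, -2) = -14
E (Player 2): min(-19, -16, 11) = -19
C (Player 1): max(-14, -19) = -14
G (Player 2): min(-17, 13) = -17
H (Player 2): min(-12, -19) = -19
F (Player 1): max(-17, -19, -12) = -12
J (Player 2): min(6, -2) = -2
I (Player 1): max(-2, -18) = -2
B (Player 2): min(-14, -12, -2) = -14
M (Player 2): min(12, -9) = -9
N (Player 2): min(2, -15) = -15
L (Player 1): max(-9, -15) = -9
K (Player 2): min(-9, -11) = -11
Root (Player 1): max(-14, -11) = -11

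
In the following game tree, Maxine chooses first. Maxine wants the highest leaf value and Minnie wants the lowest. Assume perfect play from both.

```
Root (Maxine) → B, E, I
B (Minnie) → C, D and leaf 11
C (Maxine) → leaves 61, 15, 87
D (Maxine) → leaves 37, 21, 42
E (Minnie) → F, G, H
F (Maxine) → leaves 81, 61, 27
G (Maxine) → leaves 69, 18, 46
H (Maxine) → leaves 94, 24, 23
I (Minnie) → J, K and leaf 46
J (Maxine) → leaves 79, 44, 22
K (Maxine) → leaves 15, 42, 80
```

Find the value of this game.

C (Maxine): max(61, 15, 87) = 87
D (Maxine): max(37, 21, 42) = 42
B (Minnie): min(87, 42, 11) = 11
F (Maxine): max(81, 61, 27) = 81
G (Maxine): max(69, 18, 46) = 69
H (Maxine): max(94, 24, 23) = 94
E (Minnie): min(81, 69, 94) = 69
J (Maxine): max(79, 44, 22) = 79
K (Maxine): max(15, 42, 80) = 80
I (Minnie): min(79, 80, 46) = 46
Root (Maxine): max(11, 69, 46) = 69

69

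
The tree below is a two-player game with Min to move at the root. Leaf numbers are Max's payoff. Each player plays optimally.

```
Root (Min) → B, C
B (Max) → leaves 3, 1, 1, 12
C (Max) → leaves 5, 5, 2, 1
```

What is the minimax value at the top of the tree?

5

B (Max): max(3, 1, 1, 12) = 12
C (Max): max(5, 5, 2, 1) = 5
Root (Min): min(12, 5) = 5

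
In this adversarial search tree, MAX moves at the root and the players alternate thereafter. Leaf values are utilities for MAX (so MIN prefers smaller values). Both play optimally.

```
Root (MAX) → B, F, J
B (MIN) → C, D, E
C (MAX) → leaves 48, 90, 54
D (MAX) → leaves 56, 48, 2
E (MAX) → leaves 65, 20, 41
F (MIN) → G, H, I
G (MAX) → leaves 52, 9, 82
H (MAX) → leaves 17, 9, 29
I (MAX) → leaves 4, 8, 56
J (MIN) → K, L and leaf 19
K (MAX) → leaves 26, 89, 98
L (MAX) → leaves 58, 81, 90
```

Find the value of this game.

56

C (MAX): max(48, 90, 54) = 90
D (MAX): max(56, 48, 2) = 56
E (MAX): max(65, 20, 41) = 65
B (MIN): min(90, 56, 65) = 56
G (MAX): max(52, 9, 82) = 82
H (MAX): max(17, 9, 29) = 29
I (MAX): max(4, 8, 56) = 56
F (MIN): min(82, 29, 56) = 29
K (MAX): max(26, 89, 98) = 98
L (MAX): max(58, 81, 90) = 90
J (MIN): min(98, 90, 19) = 19
Root (MAX): max(56, 29, 19) = 56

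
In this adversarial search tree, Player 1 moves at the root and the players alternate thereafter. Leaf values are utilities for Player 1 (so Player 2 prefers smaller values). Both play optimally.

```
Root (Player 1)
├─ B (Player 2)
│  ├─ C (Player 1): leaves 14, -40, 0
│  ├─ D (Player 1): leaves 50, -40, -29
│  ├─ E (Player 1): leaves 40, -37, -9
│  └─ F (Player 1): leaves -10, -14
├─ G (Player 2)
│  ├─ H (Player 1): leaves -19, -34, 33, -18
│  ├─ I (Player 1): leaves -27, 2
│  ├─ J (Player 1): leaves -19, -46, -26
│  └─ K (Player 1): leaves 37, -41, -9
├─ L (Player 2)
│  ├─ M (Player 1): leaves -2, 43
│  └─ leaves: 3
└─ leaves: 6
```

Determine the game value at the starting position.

6

C (Player 1): max(14, -40, 0) = 14
D (Player 1): max(50, -40, -29) = 50
E (Player 1): max(40, -37, -9) = 40
F (Player 1): max(-10, -14) = -10
B (Player 2): min(14, 50, 40, -10) = -10
H (Player 1): max(-19, -34, 33, -18) = 33
I (Player 1): max(-27, 2) = 2
J (Player 1): max(-19, -46, -26) = -19
K (Player 1): max(37, -41, -9) = 37
G (Player 2): min(33, 2, -19, 37) = -19
M (Player 1): max(-2, 43) = 43
L (Player 2): min(43, 3) = 3
Root (Player 1): max(-10, -19, 3, 6) = 6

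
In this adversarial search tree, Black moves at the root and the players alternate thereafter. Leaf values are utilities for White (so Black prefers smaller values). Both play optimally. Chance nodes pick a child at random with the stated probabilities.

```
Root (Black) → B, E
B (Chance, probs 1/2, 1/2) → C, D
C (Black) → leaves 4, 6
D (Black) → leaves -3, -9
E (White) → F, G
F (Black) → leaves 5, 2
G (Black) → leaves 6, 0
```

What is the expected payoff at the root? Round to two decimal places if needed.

-2.5

C (Black): min(4, 6) = 4
D (Black): min(-3, -9) = -9
B (Chance): 1/2·4 + 1/2·-9 = -2.5
F (Black): min(5, 2) = 2
G (Black): min(6, 0) = 0
E (White): max(2, 0) = 2
Root (Black): min(-2.5, 2) = -2.5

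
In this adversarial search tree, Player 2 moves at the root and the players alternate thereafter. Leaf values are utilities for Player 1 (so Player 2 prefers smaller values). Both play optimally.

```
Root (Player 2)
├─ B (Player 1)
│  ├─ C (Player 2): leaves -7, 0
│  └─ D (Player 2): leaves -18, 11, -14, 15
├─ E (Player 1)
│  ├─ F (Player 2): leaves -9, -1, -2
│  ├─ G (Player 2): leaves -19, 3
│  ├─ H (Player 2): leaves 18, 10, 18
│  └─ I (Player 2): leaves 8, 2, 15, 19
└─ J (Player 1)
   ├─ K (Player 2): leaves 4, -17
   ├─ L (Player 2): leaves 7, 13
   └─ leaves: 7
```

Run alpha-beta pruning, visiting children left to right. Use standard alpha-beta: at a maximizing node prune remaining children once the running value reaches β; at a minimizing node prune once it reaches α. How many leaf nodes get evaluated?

C [α=-∞,β=+∞]: v=-7
D [α=-7,β=+∞]: v=-18 after child 1 ≤ α → α-cutoff, skip 3
B [α=-∞,β=+∞]: v=-7
F [α=-∞,β=-7]: v=-9
G [α=-9,β=-7]: v=-19 after child 1 ≤ α → α-cutoff, skip 1
H [α=-9,β=-7]: v=10
E [α=-∞,β=-7]: v=10 after child 3 ≥ β → β-cutoff, skip 1
K [α=-∞,β=-7]: v=-17
L [α=-17,β=-7]: v=7
J [α=-∞,β=-7]: v=7 after child 2 ≥ β → β-cutoff, skip 1
Root [α=-∞,β=+∞]: v=-7
Leaves evaluated: 14 of 23.

14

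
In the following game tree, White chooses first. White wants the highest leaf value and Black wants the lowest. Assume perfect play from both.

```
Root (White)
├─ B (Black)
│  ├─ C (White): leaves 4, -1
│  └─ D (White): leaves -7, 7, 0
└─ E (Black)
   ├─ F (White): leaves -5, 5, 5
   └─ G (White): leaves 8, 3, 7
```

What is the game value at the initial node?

5

C (White): max(4, -1) = 4
D (White): max(-7, 7, 0) = 7
B (Black): min(4, 7) = 4
F (White): max(-5, 5, 5) = 5
G (White): max(8, 3, 7) = 8
E (Black): min(5, 8) = 5
Root (White): max(4, 5) = 5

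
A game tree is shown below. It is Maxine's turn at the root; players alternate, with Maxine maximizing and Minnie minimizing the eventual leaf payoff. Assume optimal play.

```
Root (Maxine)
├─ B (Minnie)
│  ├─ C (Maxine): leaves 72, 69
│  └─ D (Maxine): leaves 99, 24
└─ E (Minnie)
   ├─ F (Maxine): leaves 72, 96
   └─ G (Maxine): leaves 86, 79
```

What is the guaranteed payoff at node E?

F: max(72, 96) = 96
G: max(86, 79) = 86
E: min(96, 86) = 86

86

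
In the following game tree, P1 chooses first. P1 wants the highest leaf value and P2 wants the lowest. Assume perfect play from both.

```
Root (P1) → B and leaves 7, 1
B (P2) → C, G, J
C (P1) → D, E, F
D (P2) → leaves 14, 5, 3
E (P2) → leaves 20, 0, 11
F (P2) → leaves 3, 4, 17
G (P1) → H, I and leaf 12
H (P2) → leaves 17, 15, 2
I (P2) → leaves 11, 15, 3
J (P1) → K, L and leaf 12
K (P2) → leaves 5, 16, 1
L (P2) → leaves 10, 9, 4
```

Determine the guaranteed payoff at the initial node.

7

D (P2): min(14, 5, 3) = 3
E (P2): min(20, 0, 11) = 0
F (P2): min(3, 4, 17) = 3
C (P1): max(3, 0, 3) = 3
H (P2): min(17, 15, 2) = 2
I (P2): min(11, 15, 3) = 3
G (P1): max(2, 3, 12) = 12
K (P2): min(5, 16, 1) = 1
L (P2): min(10, 9, 4) = 4
J (P1): max(1, 4, 12) = 12
B (P2): min(3, 12, 12) = 3
Root (P1): max(3, 7, 1) = 7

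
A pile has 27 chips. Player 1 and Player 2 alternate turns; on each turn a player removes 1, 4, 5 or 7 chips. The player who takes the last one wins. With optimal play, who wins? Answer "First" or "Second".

Mark each pile size as W (mover wins) or L (mover loses):
i:   0  1  2  3  4  5  6  7  8  9 10 11 12 13 14 15 16 17 18 19 20 21 22 23 24 25 26 27
     L  W  L  W  W  W  W  W  L  W  L  W  W  W  W  W  L  W  L  W  W  W  W  W  L  W  L  W
Position 27 is W, so the first player wins.

First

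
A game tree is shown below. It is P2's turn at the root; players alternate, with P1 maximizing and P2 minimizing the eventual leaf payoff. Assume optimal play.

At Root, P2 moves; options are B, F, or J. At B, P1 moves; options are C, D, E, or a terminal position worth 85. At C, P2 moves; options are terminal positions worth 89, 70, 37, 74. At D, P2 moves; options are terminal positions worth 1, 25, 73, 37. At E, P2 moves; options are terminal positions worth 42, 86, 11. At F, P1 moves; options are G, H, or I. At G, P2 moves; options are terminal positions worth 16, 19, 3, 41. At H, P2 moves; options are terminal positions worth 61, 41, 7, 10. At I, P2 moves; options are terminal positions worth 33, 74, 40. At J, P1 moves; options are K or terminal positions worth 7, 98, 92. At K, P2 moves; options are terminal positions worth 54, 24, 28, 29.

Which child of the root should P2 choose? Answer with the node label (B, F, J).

C (P2): min(89, 70, 37, 74) = 37
D (P2): min(1, 25, 73, 37) = 1
E (P2): min(42, 86, 11) = 11
B (P1): max(37, 1, 11, 85) = 85
G (P2): min(16, 19, 3, 41) = 3
H (P2): min(61, 41, 7, 10) = 7
I (P2): min(33, 74, 40) = 33
F (P1): max(3, 7, 33) = 33
K (P2): min(54, 24, 28, 29) = 24
J (P1): max(24, 7, 98, 92) = 98
Root (P2): min(85, 33, 98) = 33
P2 picks the child with the lowest value: F (value 33).

F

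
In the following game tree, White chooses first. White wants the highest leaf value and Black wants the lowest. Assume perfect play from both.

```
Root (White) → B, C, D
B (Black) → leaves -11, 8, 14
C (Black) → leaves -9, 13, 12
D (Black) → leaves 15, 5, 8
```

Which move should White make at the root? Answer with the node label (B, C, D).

D

B (Black): min(-11, 8, 14) = -11
C (Black): min(-9, 13, 12) = -9
D (Black): min(15, 5, 8) = 5
Root (White): max(-11, -9, 5) = 5
White picks the child with the highest value: D (value 5).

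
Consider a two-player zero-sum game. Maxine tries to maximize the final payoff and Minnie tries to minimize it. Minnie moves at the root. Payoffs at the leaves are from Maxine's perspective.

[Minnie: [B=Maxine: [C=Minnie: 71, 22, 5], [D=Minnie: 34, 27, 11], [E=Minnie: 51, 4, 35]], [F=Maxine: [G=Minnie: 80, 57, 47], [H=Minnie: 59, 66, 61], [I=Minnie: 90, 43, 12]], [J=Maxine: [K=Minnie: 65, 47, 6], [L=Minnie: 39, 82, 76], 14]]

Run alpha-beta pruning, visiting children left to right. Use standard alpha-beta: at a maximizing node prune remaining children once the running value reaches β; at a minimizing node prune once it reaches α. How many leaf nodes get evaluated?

17

C [α=-∞,β=+∞]: v=5
D [α=5,β=+∞]: v=11
E [α=11,β=+∞]: v=4 after child 2 ≤ α → α-cutoff, skip 1
B [α=-∞,β=+∞]: v=11
G [α=-∞,β=11]: v=47
F [α=-∞,β=11]: v=47 after child 1 ≥ β → β-cutoff, skip 2
K [α=-∞,β=11]: v=6
L [α=6,β=11]: v=39
J [α=-∞,β=11]: v=39 after child 2 ≥ β → β-cutoff, skip 1
Root [α=-∞,β=+∞]: v=11
Leaves evaluated: 17 of 25.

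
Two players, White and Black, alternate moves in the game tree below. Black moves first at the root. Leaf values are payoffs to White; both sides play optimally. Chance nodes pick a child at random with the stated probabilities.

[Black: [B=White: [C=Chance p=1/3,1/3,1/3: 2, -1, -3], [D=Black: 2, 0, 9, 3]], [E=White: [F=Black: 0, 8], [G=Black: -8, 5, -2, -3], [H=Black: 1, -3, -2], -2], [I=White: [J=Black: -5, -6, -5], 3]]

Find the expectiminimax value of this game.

0

C (Chance): 1/3·2 + 1/3·-1 + 1/3·-3 = -0.67
D (Black): min(2, 0, 9, 3) = 0
B (White): max(-0.67, 0) = 0
F (Black): min(0, 8) = 0
G (Black): min(-8, 5, -2, -3) = -8
H (Black): min(1, -3, -2) = -3
E (White): max(0, -8, -3, -2) = 0
J (Black): min(-5, -6, -5) = -6
I (White): max(-6, 3) = 3
Root (Black): min(0, 0, 3) = 0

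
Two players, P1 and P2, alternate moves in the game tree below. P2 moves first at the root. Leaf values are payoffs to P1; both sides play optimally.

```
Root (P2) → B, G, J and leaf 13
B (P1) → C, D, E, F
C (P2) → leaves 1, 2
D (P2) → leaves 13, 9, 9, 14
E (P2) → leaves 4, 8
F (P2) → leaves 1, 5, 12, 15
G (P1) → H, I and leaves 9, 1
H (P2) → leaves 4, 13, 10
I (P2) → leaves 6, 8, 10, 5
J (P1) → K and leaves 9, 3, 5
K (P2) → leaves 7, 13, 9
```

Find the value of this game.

9

C (P2): min(1, 2) = 1
D (P2): min(13, 9, 9, 14) = 9
E (P2): min(4, 8) = 4
F (P2): min(1, 5, 12, 15) = 1
B (P1): max(1, 9, 4, 1) = 9
H (P2): min(4, 13, 10) = 4
I (P2): min(6, 8, 10, 5) = 5
G (P1): max(4, 5, 9, 1) = 9
K (P2): min(7, 13, 9) = 7
J (P1): max(7, 9, 3, 5) = 9
Root (P2): min(9, 9, 9, 13) = 9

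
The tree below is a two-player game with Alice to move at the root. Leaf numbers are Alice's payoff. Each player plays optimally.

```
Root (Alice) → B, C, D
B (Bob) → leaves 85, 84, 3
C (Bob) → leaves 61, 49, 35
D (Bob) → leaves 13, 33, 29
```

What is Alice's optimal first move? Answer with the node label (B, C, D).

C

B (Bob): min(85, 84, 3) = 3
C (Bob): min(61, 49, 35) = 35
D (Bob): min(13, 33, 29) = 13
Root (Alice): max(3, 35, 13) = 35
Alice picks the child with the highest value: C (value 35).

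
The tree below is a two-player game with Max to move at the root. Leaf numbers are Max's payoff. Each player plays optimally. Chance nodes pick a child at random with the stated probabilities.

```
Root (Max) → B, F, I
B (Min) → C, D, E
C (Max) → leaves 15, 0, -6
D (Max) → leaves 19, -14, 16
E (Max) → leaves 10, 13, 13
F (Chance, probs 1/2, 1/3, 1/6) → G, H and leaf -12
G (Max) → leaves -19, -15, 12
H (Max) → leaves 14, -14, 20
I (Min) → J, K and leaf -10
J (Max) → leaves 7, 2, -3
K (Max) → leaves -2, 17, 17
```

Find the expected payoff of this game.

C (Max): max(15, 0, -6) = 15
D (Max): max(19, -14, 16) = 19
E (Max): max(10, 13, 13) = 13
B (Min): min(15, 19, 13) = 13
G (Max): max(-19, -15, 12) = 12
H (Max): max(14, -14, 20) = 20
F (Chance): 1/2·12 + 1/3·20 + 1/6·-12 = 10.67
J (Max): max(7, 2, -3) = 7
K (Max): max(-2, 17, 17) = 17
I (Min): min(7, 17, -10) = -10
Root (Max): max(13, 10.67, -10) = 13

13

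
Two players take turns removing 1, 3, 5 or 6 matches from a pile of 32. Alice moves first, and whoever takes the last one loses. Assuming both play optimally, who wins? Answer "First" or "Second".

Positions where the player to move wins (W) vs loses (L):
i:   0  1  2  3  4  5  6  7  8  9 10 11 12 13 14 15 16 17 18 19 20 21 22 23 24 25 26 27 28 29 30 31 32
     W  L  W  L  W  L  W  W  W  W  W  W  L  W  L  W  L  W  W  W  W  W  W  L  W  L  W  L  W  W  W  W  W
Position 32 is W, so the first player wins.

First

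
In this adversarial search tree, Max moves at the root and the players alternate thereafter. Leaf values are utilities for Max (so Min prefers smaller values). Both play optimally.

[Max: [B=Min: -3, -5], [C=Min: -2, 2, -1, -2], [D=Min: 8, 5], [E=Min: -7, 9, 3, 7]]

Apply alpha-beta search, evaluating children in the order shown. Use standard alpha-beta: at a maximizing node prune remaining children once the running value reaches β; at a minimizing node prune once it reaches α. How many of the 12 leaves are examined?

9

B [α=-∞,β=+∞]: v=-5
C [α=-5,β=+∞]: v=-2
D [α=-2,β=+∞]: v=5
E [α=5,β=+∞]: v=-7 after child 1 ≤ α → α-cutoff, skip 3
Root [α=-∞,β=+∞]: v=5
Leaves evaluated: 9 of 12.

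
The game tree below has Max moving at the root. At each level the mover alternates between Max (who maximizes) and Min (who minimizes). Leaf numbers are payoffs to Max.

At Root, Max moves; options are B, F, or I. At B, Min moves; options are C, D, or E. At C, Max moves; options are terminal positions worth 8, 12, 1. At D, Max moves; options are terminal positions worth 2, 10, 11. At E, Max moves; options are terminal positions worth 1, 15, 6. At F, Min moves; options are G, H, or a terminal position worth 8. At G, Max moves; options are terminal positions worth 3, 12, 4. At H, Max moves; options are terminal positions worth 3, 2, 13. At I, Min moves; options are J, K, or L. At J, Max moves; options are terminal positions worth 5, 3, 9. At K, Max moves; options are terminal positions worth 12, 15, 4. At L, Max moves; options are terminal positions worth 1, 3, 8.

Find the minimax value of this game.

C (Max): max(8, 12, 1) = 12
D (Max): max(2, 10, 11) = 11
E (Max): max(1, 15, 6) = 15
B (Min): min(12, 11, 15) = 11
G (Max): max(3, 12, 4) = 12
H (Max): max(3, 2, 13) = 13
F (Min): min(12, 13, 8) = 8
J (Max): max(5, 3, 9) = 9
K (Max): max(12, 15, 4) = 15
L (Max): max(1, 3, 8) = 8
I (Min): min(9, 15, 8) = 8
Root (Max): max(11, 8, 8) = 11

11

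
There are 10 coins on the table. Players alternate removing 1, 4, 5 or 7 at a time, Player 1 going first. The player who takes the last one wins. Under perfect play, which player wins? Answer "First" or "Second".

Mark each pile size as W (mover wins) or L (mover loses):
i:   0  1  2  3  4  5  6  7  8  9 10
     L  W  L  W  W  W  W  W  L  W  L
Position 10 is L, so the second player wins.

Second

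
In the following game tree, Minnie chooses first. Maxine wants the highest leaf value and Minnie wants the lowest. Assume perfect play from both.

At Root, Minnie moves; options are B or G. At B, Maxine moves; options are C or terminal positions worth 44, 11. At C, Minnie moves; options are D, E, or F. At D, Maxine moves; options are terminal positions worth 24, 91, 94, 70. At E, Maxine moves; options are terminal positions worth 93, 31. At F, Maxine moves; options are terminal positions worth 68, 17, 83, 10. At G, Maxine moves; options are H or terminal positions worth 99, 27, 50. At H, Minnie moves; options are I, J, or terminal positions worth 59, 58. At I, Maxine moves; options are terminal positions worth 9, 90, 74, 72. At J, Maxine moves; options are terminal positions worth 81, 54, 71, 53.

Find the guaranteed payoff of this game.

83

D (Maxine): max(24, 91, 94, 70) = 94
E (Maxine): max(93, 31) = 93
F (Maxine): max(68, 17, 83, 10) = 83
C (Minnie): min(94, 93, 83) = 83
B (Maxine): max(83, 44, 11) = 83
I (Maxine): max(9, 90, 74, 72) = 90
J (Maxine): max(81, 54, 71, 53) = 81
H (Minnie): min(90, 81, 59, 58) = 58
G (Maxine): max(58, 99, 27, 50) = 99
Root (Minnie): min(83, 99) = 83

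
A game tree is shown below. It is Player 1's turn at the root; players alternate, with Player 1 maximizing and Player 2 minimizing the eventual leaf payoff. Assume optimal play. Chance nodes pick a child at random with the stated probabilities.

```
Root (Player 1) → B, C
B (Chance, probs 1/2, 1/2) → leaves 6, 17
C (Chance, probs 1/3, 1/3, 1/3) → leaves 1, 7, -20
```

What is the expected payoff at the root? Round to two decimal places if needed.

B (Chance): 1/2·6 + 1/2·17 = 11.5
C (Chance): 1/3·1 + 1/3·7 + 1/3·-20 = -4
Root (Player 1): max(11.5, -4) = 11.5

11.5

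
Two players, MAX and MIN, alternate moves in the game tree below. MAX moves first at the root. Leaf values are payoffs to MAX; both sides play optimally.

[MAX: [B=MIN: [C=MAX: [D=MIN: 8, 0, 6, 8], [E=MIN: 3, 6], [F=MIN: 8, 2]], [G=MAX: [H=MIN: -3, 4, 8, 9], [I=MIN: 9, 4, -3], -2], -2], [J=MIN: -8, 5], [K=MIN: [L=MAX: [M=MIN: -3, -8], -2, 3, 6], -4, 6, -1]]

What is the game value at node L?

M: min(-3, -8) = -8
L: max(-8, -2, 3, 6) = 6

6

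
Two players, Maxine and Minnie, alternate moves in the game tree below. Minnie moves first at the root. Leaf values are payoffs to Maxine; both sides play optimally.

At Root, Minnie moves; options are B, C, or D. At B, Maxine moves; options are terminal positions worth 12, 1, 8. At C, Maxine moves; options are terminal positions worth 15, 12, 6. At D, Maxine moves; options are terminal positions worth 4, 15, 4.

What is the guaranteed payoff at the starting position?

B (Maxine): max(12, 1, 8) = 12
C (Maxine): max(15, 12, 6) = 15
D (Maxine): max(4, 15, 4) = 15
Root (Minnie): min(12, 15, 15) = 12

12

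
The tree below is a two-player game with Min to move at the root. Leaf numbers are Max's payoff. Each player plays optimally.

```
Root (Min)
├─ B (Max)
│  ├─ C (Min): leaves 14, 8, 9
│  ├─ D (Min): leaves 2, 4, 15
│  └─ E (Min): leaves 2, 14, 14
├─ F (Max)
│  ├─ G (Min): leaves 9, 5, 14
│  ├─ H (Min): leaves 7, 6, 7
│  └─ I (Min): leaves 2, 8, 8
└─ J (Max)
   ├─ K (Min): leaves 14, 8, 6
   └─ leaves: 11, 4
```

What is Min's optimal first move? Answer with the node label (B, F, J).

C (Min): min(14, 8, 9) = 8
D (Min): min(2, 4, 15) = 2
E (Min): min(2, 14, 14) = 2
B (Max): max(8, 2, 2) = 8
G (Min): min(9, 5, 14) = 5
H (Min): min(7, 6, 7) = 6
I (Min): min(2, 8, 8) = 2
F (Max): max(5, 6, 2) = 6
K (Min): min(14, 8, 6) = 6
J (Max): max(6, 11, 4) = 11
Root (Min): min(8, 6, 11) = 6
Min picks the child with the lowest value: F (value 6).

F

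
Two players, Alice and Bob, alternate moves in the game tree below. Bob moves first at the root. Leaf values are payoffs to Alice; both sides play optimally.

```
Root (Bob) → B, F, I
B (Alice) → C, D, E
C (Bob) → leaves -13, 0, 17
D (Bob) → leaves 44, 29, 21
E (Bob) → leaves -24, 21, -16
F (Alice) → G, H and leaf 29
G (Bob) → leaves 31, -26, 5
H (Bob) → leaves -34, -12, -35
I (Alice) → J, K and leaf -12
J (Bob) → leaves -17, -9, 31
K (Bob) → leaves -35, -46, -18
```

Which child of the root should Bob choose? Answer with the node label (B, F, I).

I

C (Bob): min(-13, 0, 17) = -13
D (Bob): min(44, 29, 21) = 21
E (Bob): min(-24, 21, -16) = -24
B (Alice): max(-13, 21, -24) = 21
G (Bob): min(31, -26, 5) = -26
H (Bob): min(-34, -12, -35) = -35
F (Alice): max(-26, -35, 29) = 29
J (Bob): min(-17, -9, 31) = -17
K (Bob): min(-35, -46, -18) = -46
I (Alice): max(-17, -46, -12) = -12
Root (Bob): min(21, 29, -12) = -12
Bob picks the child with the lowest value: I (value -12).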